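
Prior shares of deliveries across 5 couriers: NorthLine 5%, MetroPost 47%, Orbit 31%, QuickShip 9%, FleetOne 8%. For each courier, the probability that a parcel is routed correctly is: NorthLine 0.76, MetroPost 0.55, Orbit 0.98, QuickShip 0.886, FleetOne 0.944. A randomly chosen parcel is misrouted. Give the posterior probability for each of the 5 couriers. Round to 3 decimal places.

Taking complements, P(misrouted | each) = NorthLine 0.24, MetroPost 0.45, Orbit 0.02, QuickShip 0.114, FleetOne 0.056.
By Bayes' rule, posterior ∝ prior × likelihood:
  NorthLine: 0.05 × 0.24 = 0.012
  MetroPost: 0.47 × 0.45 = 0.2115
  Orbit: 0.31 × 0.02 = 0.0062
  QuickShip: 0.09 × 0.114 = 0.01026
  FleetOne: 0.08 × 0.056 = 0.00448
Sum = 0.24444.
P(NorthLine | misrouted) = 0.012/0.24444 ≈ 0.049
P(MetroPost | misrouted) = 0.2115/0.24444 ≈ 0.865
P(Orbit | misrouted) = 0.0062/0.24444 ≈ 0.025
P(QuickShip | misrouted) = 0.01026/0.24444 ≈ 0.042
P(FleetOne | misrouted) = 0.00448/0.24444 ≈ 0.018

NorthLine 0.049, MetroPost 0.865, Orbit 0.025, QuickShip 0.042, FleetOne 0.018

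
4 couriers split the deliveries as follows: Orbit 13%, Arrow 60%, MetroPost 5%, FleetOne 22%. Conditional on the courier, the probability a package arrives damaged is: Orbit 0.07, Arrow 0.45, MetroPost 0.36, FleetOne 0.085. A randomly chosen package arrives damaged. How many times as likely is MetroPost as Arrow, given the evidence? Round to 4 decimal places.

0.0667

Compute prior × likelihood for every hypothesis:
  Orbit: 0.13 × 0.07 = 0.0091
  Arrow: 0.6 × 0.45 = 0.27
  MetroPost: 0.05 × 0.36 = 0.018
  FleetOne: 0.22 × 0.085 = 0.0187
Sum = 0.3158.
The ratio is 0.018 / 0.27 (the normalizer cancels) = 0.0667.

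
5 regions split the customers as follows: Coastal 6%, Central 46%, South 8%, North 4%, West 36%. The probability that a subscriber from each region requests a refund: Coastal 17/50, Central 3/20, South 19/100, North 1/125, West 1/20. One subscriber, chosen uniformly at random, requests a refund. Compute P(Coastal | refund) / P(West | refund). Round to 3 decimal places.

By Bayes' rule, posterior ∝ prior × likelihood:
  Coastal: 0.06 × 0.34 = 0.0204
  Central: 0.46 × 0.15 = 0.069
  South: 0.08 × 0.19 = 0.0152
  North: 0.04 × 0.008 = 0.00032
  West: 0.36 × 0.05 = 0.018
Normalizing constant = 0.12292.
The ratio is 0.0204 / 0.018 (the normalizer cancels) = 1.133.

1.133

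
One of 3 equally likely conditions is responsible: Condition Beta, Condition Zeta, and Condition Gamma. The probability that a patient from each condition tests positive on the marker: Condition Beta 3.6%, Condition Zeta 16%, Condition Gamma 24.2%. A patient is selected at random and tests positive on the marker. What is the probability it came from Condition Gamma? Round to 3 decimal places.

With a uniform prior (1/3 each), posterior ∝ likelihood:
  Condition Beta: 0.036
  Condition Zeta: 0.16
  Condition Gamma: 0.242
Sum = 0.438.
P(Condition Gamma | evidence) = 0.242 / 0.438 ≈ 0.553.

0.553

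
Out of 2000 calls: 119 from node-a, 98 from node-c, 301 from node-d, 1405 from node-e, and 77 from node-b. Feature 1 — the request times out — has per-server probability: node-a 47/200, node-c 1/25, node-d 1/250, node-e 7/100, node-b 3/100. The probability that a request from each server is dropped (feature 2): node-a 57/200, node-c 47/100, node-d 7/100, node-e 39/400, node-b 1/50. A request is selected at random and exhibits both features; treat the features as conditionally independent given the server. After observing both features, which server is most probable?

node-e

Compute prior × likelihood for every hypothesis:
  node-a: 0.0595 × 0.235 × 0.285 = 0.0039850125
  node-c: 0.049 × 0.04 × 0.47 = 0.0009212
  node-d: 0.1505 × 0.004 × 0.07 = 0.00004214
  node-e: 0.7025 × 0.07 × 0.0975 = 0.0047945625
  node-b: 0.0385 × 0.03 × 0.02 = 0.0000231
Normalizing constant = 0.009766015.
Largest term belongs to node-e, so node-e is most probable.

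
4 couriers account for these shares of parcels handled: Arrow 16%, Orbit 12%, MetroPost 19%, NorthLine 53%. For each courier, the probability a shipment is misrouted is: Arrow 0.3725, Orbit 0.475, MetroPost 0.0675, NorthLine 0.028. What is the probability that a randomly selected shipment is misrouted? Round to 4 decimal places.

0.1443

Prior × likelihood for each hypothesis:
  Arrow: 0.16 × 0.3725 = 0.0596
  Orbit: 0.12 × 0.475 = 0.057
  MetroPost: 0.19 × 0.0675 = 0.012825
  NorthLine: 0.53 × 0.028 = 0.01484
P(misrouted) = 0.0596 + 0.057 + 0.012825 + 0.01484 = 0.144265 → 0.1443.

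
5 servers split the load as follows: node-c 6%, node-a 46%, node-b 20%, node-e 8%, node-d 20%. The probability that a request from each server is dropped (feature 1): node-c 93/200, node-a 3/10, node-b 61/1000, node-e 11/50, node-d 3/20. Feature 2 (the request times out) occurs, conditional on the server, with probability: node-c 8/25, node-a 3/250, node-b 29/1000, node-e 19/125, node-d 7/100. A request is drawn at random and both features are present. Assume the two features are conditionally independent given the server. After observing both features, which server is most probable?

Unnormalized posteriors (prior × likelihood):
  node-c: 0.06 × 0.465 × 0.32 = 0.008928
  node-a: 0.46 × 0.3 × 0.012 = 0.001656
  node-b: 0.2 × 0.061 × 0.029 = 0.0003538
  node-e: 0.08 × 0.22 × 0.152 = 0.0026752
  node-d: 0.2 × 0.15 × 0.07 = 0.0021
Normalizing constant = 0.015713.
Largest term belongs to node-c, so node-c is most probable.

node-c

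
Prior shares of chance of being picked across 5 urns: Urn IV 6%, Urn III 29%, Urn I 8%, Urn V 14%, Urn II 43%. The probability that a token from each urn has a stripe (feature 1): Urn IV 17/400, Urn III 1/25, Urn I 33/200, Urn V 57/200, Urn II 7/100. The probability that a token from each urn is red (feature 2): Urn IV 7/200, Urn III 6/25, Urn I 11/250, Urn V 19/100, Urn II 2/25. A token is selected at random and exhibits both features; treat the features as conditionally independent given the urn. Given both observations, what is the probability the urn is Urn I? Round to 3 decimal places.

Compute prior × likelihood for every hypothesis:
  Urn IV: 0.06 × 0.0425 × 0.035 = 0.00008925
  Urn III: 0.29 × 0.04 × 0.24 = 0.002784
  Urn I: 0.08 × 0.165 × 0.044 = 0.0005808
  Urn V: 0.14 × 0.285 × 0.19 = 0.007581
  Urn II: 0.43 × 0.07 × 0.08 = 0.002408
Normalizing constant = 0.01344305.
P(Urn I | evidence) = 0.0005808 / 0.01344305 ≈ 0.043.

0.043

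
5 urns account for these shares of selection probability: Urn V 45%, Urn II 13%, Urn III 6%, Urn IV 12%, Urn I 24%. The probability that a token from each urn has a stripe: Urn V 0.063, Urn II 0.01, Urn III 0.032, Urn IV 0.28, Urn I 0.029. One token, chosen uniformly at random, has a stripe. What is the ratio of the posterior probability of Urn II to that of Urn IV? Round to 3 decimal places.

Unnormalized posteriors (prior × likelihood):
  Urn V: 0.45 × 0.063 = 0.02835
  Urn II: 0.13 × 0.01 = 0.0013
  Urn III: 0.06 × 0.032 = 0.00192
  Urn IV: 0.12 × 0.28 = 0.0336
  Urn I: 0.24 × 0.029 = 0.00696
Total = 0.07213.
The ratio is 0.0013 / 0.0336 (the normalizer cancels) = 0.039.

0.039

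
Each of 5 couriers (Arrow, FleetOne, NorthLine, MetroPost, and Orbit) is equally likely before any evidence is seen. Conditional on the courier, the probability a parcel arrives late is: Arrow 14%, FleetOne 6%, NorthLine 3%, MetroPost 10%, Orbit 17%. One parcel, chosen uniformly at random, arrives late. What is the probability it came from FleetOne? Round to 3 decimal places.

Since the prior is uniform, the posterior is proportional to the likelihood:
  Arrow: 0.14
  FleetOne: 0.06
  NorthLine: 0.03
  MetroPost: 0.1
  Orbit: 0.17
Sum = 0.5.
P(FleetOne | evidence) = 0.06 / 0.5 ≈ 0.120.

0.120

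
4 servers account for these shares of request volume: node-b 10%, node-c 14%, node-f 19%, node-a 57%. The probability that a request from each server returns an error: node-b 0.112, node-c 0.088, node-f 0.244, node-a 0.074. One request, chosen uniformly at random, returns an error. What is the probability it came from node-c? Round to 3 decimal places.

0.110

Prior × likelihood for each hypothesis:
  node-b: 0.1 × 0.112 = 0.0112
  node-c: 0.14 × 0.088 = 0.01232
  node-f: 0.19 × 0.244 = 0.04636
  node-a: 0.57 × 0.074 = 0.04218
Total = 0.11206.
P(node-c | evidence) = 0.01232 / 0.11206 ≈ 0.110.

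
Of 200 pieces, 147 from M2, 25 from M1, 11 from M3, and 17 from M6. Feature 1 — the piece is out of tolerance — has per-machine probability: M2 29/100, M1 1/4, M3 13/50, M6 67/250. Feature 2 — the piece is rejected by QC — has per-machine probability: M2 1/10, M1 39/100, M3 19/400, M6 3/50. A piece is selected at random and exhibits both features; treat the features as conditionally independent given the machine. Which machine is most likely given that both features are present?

Prior × likelihood for each hypothesis:
  M2: 0.735 × 0.29 × 0.1 = 0.021315
  M1: 0.125 × 0.25 × 0.39 = 0.0121875
  M3: 0.055 × 0.26 × 0.0475 = 0.00067925
  M6: 0.085 × 0.268 × 0.06 = 0.0013668
Total = 0.03554855.
Largest term belongs to M2, so M2 is most probable.

M2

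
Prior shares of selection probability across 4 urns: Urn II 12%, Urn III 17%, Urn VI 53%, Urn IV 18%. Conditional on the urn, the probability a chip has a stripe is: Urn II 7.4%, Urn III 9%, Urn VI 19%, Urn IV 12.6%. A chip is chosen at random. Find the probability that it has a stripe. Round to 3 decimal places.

Prior × likelihood for each hypothesis:
  Urn II: 0.12 × 0.074 = 0.00888
  Urn III: 0.17 × 0.09 = 0.0153
  Urn VI: 0.53 × 0.19 = 0.1007
  Urn IV: 0.18 × 0.126 = 0.02268
P(striped) = 0.00888 + 0.0153 + 0.1007 + 0.02268 = 0.14756 → 0.148.

0.148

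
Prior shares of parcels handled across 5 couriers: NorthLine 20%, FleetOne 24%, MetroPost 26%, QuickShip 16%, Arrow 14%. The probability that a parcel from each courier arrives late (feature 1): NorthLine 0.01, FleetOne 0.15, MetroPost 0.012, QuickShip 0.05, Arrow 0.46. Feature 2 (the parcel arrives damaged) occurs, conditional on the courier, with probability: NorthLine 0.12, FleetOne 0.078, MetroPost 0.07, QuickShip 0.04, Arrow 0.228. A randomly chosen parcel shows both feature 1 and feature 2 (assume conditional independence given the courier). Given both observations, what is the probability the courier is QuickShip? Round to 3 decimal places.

Prior × likelihood for each hypothesis:
  NorthLine: 0.2 × 0.01 × 0.12 = 0.00024
  FleetOne: 0.24 × 0.15 × 0.078 = 0.002808
  MetroPost: 0.26 × 0.012 × 0.07 = 0.0002184
  QuickShip: 0.16 × 0.05 × 0.04 = 0.00032
  Arrow: 0.14 × 0.46 × 0.228 = 0.0146832
Total = 0.0182696.
P(QuickShip | evidence) = 0.00032 / 0.0182696 ≈ 0.018.

0.018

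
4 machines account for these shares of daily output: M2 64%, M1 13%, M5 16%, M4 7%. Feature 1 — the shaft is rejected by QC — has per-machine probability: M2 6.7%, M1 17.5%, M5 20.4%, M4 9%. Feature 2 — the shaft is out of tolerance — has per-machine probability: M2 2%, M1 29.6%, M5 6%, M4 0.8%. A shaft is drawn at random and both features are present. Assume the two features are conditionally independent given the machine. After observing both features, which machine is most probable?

M1

Compute prior × likelihood for every hypothesis:
  M2: 0.64 × 0.067 × 0.02 = 0.0008576
  M1: 0.13 × 0.175 × 0.296 = 0.006734
  M5: 0.16 × 0.204 × 0.06 = 0.0019584
  M4: 0.07 × 0.09 × 0.008 = 0.0000504
Total = 0.0096004.
Largest term belongs to M1, so M1 is most probable.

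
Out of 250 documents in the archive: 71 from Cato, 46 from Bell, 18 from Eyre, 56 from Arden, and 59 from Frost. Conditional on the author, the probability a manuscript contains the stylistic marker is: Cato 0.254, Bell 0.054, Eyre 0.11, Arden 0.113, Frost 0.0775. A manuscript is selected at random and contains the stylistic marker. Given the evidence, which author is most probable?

Prior × likelihood for each hypothesis:
  Cato: 0.284 × 0.254 = 0.072136
  Bell: 0.184 × 0.054 = 0.009936
  Eyre: 0.072 × 0.11 = 0.00792
  Arden: 0.224 × 0.113 = 0.025312
  Frost: 0.236 × 0.0775 = 0.01829
Normalizing constant = 0.133594.
Largest term belongs to Cato, so Cato is most probable.

Cato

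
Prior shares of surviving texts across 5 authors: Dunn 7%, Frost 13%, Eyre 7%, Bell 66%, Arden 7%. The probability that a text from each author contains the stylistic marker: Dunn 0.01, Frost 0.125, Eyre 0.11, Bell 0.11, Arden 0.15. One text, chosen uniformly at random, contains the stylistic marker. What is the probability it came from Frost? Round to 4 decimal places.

0.1508

Prior × likelihood for each hypothesis:
  Dunn: 0.07 × 0.01 = 0.0007
  Frost: 0.13 × 0.125 = 0.01625
  Eyre: 0.07 × 0.11 = 0.0077
  Bell: 0.66 × 0.11 = 0.0726
  Arden: 0.07 × 0.15 = 0.0105
Total = 0.10775.
P(Frost | evidence) = 0.01625 / 0.10775 ≈ 0.1508.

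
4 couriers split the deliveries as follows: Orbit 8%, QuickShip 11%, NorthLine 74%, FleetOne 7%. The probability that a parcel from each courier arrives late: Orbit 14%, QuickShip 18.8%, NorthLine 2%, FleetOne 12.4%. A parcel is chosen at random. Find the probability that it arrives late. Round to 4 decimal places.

Prior × likelihood for each hypothesis:
  Orbit: 0.08 × 0.14 = 0.0112
  QuickShip: 0.11 × 0.188 = 0.02068
  NorthLine: 0.74 × 0.02 = 0.0148
  FleetOne: 0.07 × 0.124 = 0.00868
P(late) = 0.0112 + 0.02068 + 0.0148 + 0.00868 = 0.05536 → 0.0554.

0.0554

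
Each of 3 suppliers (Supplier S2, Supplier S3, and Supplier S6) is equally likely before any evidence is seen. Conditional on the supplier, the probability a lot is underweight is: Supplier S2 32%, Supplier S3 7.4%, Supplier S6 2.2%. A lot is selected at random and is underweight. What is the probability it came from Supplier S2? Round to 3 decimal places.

With a uniform prior (1/3 each), posterior ∝ likelihood:
  Supplier S2: 0.32
  Supplier S3: 0.074
  Supplier S6: 0.022
Total = 0.416.
P(Supplier S2 | evidence) = 0.32 / 0.416 ≈ 0.769.

0.769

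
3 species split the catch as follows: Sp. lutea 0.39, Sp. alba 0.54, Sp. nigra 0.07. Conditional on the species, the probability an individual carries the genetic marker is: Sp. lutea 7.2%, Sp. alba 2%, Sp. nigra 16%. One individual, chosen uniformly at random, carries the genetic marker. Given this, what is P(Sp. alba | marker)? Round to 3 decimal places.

By Bayes' rule, posterior ∝ prior × likelihood:
  Sp. lutea: 0.39 × 0.072 = 0.02808
  Sp. alba: 0.54 × 0.02 = 0.0108
  Sp. nigra: 0.07 × 0.16 = 0.0112
Sum = 0.05008.
P(Sp. alba | evidence) = 0.0108 / 0.05008 ≈ 0.216.

0.216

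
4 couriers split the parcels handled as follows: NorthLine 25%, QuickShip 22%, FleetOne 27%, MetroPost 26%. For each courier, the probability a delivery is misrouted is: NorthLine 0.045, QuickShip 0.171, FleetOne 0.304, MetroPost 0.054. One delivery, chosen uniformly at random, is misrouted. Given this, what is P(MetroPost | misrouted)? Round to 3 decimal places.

0.097

By Bayes' rule, posterior ∝ prior × likelihood:
  NorthLine: 0.25 × 0.045 = 0.01125
  QuickShip: 0.22 × 0.171 = 0.03762
  FleetOne: 0.27 × 0.304 = 0.08208
  MetroPost: 0.26 × 0.054 = 0.01404
Total = 0.14499.
P(MetroPost | evidence) = 0.01404 / 0.14499 ≈ 0.097.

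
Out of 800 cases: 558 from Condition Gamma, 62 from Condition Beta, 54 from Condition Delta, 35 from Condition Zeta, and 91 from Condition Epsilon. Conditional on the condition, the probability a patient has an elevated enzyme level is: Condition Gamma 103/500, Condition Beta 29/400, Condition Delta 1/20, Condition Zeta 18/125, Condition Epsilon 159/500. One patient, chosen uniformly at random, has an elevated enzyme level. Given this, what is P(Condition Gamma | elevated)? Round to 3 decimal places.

0.736

Prior × likelihood for each hypothesis:
  Condition Gamma: 0.6975 × 0.206 = 0.143685
  Condition Beta: 0.0775 × 0.0725 = 0.00561875
  Condition Delta: 0.0675 × 0.05 = 0.003375
  Condition Zeta: 0.04375 × 0.144 = 0.0063
  Condition Epsilon: 0.11375 × 0.318 = 0.0361725
Total = 0.19515125.
P(Condition Gamma | evidence) = 0.143685 / 0.19515125 ≈ 0.736.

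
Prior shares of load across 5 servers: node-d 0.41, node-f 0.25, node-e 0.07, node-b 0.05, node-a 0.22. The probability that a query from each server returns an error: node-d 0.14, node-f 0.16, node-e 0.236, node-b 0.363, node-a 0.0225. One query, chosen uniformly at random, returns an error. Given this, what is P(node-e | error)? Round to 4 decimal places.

0.1206

Compute prior × likelihood for every hypothesis:
  node-d: 0.41 × 0.14 = 0.0574
  node-f: 0.25 × 0.16 = 0.04
  node-e: 0.07 × 0.236 = 0.01652
  node-b: 0.05 × 0.363 = 0.01815
  node-a: 0.22 × 0.0225 = 0.00495
Normalizing constant = 0.13702.
P(node-e | evidence) = 0.01652 / 0.13702 ≈ 0.1206.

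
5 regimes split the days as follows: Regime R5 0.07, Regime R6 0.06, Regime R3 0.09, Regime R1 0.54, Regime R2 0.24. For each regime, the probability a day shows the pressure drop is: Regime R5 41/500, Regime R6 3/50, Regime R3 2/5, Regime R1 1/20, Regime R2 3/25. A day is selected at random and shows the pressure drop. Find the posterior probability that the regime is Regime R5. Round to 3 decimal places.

By Bayes' rule, posterior ∝ prior × likelihood:
  Regime R5: 0.07 × 0.082 = 0.00574
  Regime R6: 0.06 × 0.06 = 0.0036
  Regime R3: 0.09 × 0.4 = 0.036
  Regime R1: 0.54 × 0.05 = 0.027
  Regime R2: 0.24 × 0.12 = 0.0288
Sum = 0.10114.
P(Regime R5 | evidence) = 0.00574 / 0.10114 ≈ 0.057.

0.057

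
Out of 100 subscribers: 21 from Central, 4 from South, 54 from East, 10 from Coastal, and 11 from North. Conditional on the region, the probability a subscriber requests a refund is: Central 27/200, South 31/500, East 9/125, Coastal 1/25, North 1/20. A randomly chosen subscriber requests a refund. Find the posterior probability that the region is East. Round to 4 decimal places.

Prior × likelihood for each hypothesis:
  Central: 0.21 × 0.135 = 0.02835
  South: 0.04 × 0.062 = 0.00248
  East: 0.54 × 0.072 = 0.03888
  Coastal: 0.1 × 0.04 = 0.004
  North: 0.11 × 0.05 = 0.0055
Normalizing constant = 0.07921.
P(East | evidence) = 0.03888 / 0.07921 ≈ 0.4908.

0.4908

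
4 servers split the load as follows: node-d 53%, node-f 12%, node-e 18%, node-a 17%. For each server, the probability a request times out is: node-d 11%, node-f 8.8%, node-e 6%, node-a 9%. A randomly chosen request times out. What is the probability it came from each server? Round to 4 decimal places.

Prior × likelihood for each hypothesis:
  node-d: 0.53 × 0.11 = 0.0583
  node-f: 0.12 × 0.088 = 0.01056
  node-e: 0.18 × 0.06 = 0.0108
  node-a: 0.17 × 0.09 = 0.0153
Total = 0.09496.
P(node-d | timeout) = 0.0583/0.09496 ≈ 0.6139
P(node-f | timeout) = 0.01056/0.09496 ≈ 0.1112
P(node-e | timeout) = 0.0108/0.09496 ≈ 0.1137
P(node-a | timeout) = 0.0153/0.09496 ≈ 0.1611

node-d 0.6139, node-f 0.1112, node-e 0.1137, node-a 0.1611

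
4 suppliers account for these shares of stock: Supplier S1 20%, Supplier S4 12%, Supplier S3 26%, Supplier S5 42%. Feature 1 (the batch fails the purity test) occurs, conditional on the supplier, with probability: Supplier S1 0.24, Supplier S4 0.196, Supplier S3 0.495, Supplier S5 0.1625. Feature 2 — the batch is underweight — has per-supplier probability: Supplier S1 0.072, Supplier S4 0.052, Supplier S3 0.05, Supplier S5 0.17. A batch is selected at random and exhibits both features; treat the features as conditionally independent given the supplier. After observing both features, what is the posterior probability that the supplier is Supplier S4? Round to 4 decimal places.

Prior × likelihood for each hypothesis:
  Supplier S1: 0.2 × 0.24 × 0.072 = 0.003456
  Supplier S4: 0.12 × 0.196 × 0.052 = 0.00122304
  Supplier S3: 0.26 × 0.495 × 0.05 = 0.006435
  Supplier S5: 0.42 × 0.1625 × 0.17 = 0.0116025
Total = 0.02271654.
P(Supplier S4 | evidence) = 0.00122304 / 0.02271654 ≈ 0.0538.

0.0538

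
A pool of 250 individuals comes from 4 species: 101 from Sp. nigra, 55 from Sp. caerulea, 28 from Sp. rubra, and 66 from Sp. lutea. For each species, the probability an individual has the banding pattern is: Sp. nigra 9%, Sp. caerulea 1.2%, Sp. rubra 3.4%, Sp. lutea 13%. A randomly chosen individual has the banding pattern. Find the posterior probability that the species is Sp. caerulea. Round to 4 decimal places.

0.0342

Compute prior × likelihood for every hypothesis:
  Sp. nigra: 0.404 × 0.09 = 0.03636
  Sp. caerulea: 0.22 × 0.012 = 0.00264
  Sp. rubra: 0.112 × 0.034 = 0.003808
  Sp. lutea: 0.264 × 0.13 = 0.03432
Sum = 0.077128.
P(Sp. caerulea | evidence) = 0.00264 / 0.077128 ≈ 0.0342.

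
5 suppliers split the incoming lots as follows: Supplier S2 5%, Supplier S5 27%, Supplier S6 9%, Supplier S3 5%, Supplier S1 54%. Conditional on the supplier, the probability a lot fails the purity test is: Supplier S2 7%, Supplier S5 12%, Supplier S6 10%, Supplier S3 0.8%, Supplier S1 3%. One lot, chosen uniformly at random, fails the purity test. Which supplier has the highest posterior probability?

Supplier S5

Unnormalized posteriors (prior × likelihood):
  Supplier S2: 0.05 × 0.07 = 0.0035
  Supplier S5: 0.27 × 0.12 = 0.0324
  Supplier S6: 0.09 × 0.1 = 0.009
  Supplier S3: 0.05 × 0.008 = 0.0004
  Supplier S1: 0.54 × 0.03 = 0.0162
Normalizing constant = 0.0615.
Largest term belongs to Supplier S5, so Supplier S5 is most probable.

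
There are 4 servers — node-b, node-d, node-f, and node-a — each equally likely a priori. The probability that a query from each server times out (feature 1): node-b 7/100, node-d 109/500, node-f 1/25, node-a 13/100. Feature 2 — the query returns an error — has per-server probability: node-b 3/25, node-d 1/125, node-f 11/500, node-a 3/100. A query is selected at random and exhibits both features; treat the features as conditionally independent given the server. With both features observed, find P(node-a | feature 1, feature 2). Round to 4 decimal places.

0.2613

Since the prior is uniform, the posterior is proportional to the likelihood:
  node-b: 0.07 × 0.12 = 0.0084
  node-d: 0.218 × 0.008 = 0.001744
  node-f: 0.04 × 0.022 = 0.00088
  node-a: 0.13 × 0.03 = 0.0039
Normalizing constant = 0.014924.
P(node-a | evidence) = 0.0039 / 0.014924 ≈ 0.2613.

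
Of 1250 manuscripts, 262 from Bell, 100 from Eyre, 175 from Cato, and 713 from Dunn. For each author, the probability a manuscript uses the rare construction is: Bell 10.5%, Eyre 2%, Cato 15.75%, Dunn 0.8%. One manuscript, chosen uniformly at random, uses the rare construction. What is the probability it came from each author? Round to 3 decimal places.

Unnormalized posteriors (prior × likelihood):
  Bell: 0.2096 × 0.105 = 0.022008
  Eyre: 0.08 × 0.02 = 0.0016
  Cato: 0.14 × 0.1575 = 0.02205
  Dunn: 0.5704 × 0.008 = 0.0045632
Sum = 0.0502212.
P(Bell | rare-form) = 0.022008/0.0502212 ≈ 0.438
P(Eyre | rare-form) = 0.0016/0.0502212 ≈ 0.032
P(Cato | rare-form) = 0.02205/0.0502212 ≈ 0.439
P(Dunn | rare-form) = 0.0045632/0.0502212 ≈ 0.091

Bell 0.438, Eyre 0.032, Cato 0.439, Dunn 0.091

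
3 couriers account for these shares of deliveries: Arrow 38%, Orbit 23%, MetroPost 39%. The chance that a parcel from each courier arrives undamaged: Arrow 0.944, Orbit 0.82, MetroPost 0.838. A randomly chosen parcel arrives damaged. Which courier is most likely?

Taking complements, P(damaged | each) = Arrow 0.056, Orbit 0.18, MetroPost 0.162.
Compute prior × likelihood for every hypothesis:
  Arrow: 0.38 × 0.056 = 0.02128
  Orbit: 0.23 × 0.18 = 0.0414
  MetroPost: 0.39 × 0.162 = 0.06318
Normalizing constant = 0.12586.
Largest term belongs to MetroPost, so MetroPost is most probable.

MetroPost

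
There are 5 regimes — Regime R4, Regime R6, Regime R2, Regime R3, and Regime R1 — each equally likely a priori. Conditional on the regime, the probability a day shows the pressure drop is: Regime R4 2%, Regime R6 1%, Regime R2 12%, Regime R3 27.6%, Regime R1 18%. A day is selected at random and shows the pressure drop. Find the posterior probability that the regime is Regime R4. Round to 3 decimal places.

Since the prior is uniform, the posterior is proportional to the likelihood:
  Regime R4: 0.02
  Regime R6: 0.01
  Regime R2: 0.12
  Regime R3: 0.276
  Regime R1: 0.18
Total = 0.606.
P(Regime R4 | evidence) = 0.02 / 0.606 ≈ 0.033.

0.033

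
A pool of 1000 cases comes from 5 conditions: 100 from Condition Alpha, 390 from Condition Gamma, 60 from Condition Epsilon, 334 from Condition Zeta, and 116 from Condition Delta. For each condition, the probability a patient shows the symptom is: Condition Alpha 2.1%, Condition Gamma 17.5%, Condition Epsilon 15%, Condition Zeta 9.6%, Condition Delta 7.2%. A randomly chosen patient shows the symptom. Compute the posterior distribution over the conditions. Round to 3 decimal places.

Condition Alpha 0.018, Condition Gamma 0.570, Condition Epsilon 0.075, Condition Zeta 0.268, Condition Delta 0.070

By Bayes' rule, posterior ∝ prior × likelihood:
  Condition Alpha: 0.1 × 0.021 = 0.0021
  Condition Gamma: 0.39 × 0.175 = 0.06825
  Condition Epsilon: 0.06 × 0.15 = 0.009
  Condition Zeta: 0.334 × 0.096 = 0.032064
  Condition Delta: 0.116 × 0.072 = 0.008352
Normalizing constant = 0.119766.
P(Condition Alpha | symptomatic) = 0.0021/0.119766 ≈ 0.018
P(Condition Gamma | symptomatic) = 0.06825/0.119766 ≈ 0.570
P(Condition Epsilon | symptomatic) = 0.009/0.119766 ≈ 0.075
P(Condition Zeta | symptomatic) = 0.032064/0.119766 ≈ 0.268
P(Condition Delta | symptomatic) = 0.008352/0.119766 ≈ 0.070
(Check: 0.018+0.570+0.075+0.268+0.070 = 1.001.)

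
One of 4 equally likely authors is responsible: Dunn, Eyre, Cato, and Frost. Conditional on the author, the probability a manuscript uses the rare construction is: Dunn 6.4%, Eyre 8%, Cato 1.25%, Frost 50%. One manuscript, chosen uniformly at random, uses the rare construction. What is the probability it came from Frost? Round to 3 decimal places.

With a uniform prior (1/4 each), posterior ∝ likelihood:
  Dunn: 0.064
  Eyre: 0.08
  Cato: 0.0125
  Frost: 0.5
Sum = 0.6565.
P(Frost | evidence) = 0.5 / 0.6565 ≈ 0.762.

0.762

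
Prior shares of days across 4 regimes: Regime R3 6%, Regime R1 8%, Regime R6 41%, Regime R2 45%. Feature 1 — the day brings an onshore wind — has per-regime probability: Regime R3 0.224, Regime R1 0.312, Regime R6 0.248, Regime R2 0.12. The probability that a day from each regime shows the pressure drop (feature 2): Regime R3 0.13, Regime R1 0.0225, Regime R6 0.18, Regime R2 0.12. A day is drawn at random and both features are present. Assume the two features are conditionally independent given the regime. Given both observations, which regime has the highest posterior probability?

Regime R6

Unnormalized posteriors (prior × likelihood):
  Regime R3: 0.06 × 0.224 × 0.13 = 0.0017472
  Regime R1: 0.08 × 0.312 × 0.0225 = 0.0005616
  Regime R6: 0.41 × 0.248 × 0.18 = 0.0183024
  Regime R2: 0.45 × 0.12 × 0.12 = 0.00648
Total = 0.0270912.
Largest term belongs to Regime R6, so Regime R6 is most probable.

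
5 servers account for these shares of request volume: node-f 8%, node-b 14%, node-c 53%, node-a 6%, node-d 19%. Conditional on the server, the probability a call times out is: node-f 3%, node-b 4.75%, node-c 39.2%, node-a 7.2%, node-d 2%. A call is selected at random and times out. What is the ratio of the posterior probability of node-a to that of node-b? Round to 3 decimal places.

0.650

Prior × likelihood for each hypothesis:
  node-f: 0.08 × 0.03 = 0.0024
  node-b: 0.14 × 0.0475 = 0.00665
  node-c: 0.53 × 0.392 = 0.20776
  node-a: 0.06 × 0.072 = 0.00432
  node-d: 0.19 × 0.02 = 0.0038
Normalizing constant = 0.22493.
The ratio is 0.00432 / 0.00665 (the normalizer cancels) = 0.650.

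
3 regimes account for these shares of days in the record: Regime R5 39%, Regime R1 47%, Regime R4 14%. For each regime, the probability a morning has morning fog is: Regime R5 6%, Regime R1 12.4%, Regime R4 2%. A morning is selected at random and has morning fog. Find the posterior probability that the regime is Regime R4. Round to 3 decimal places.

Prior × likelihood for each hypothesis:
  Regime R5: 0.39 × 0.06 = 0.0234
  Regime R1: 0.47 × 0.124 = 0.05828
  Regime R4: 0.14 × 0.02 = 0.0028
Normalizing constant = 0.08448.
P(Regime R4 | evidence) = 0.0028 / 0.08448 ≈ 0.033.

0.033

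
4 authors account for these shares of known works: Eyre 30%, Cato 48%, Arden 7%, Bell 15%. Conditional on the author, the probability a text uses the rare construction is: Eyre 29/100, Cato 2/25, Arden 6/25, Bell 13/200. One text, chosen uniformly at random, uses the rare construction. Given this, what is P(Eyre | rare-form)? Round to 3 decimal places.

0.573

Compute prior × likelihood for every hypothesis:
  Eyre: 0.3 × 0.29 = 0.087
  Cato: 0.48 × 0.08 = 0.0384
  Arden: 0.07 × 0.24 = 0.0168
  Bell: 0.15 × 0.065 = 0.00975
Sum = 0.15195.
P(Eyre | evidence) = 0.087 / 0.15195 ≈ 0.573.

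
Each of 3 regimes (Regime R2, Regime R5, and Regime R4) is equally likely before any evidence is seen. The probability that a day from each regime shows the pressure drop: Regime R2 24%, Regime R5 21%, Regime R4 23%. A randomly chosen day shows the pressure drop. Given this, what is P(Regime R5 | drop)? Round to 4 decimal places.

With a uniform prior (1/3 each), posterior ∝ likelihood:
  Regime R2: 0.24
  Regime R5: 0.21
  Regime R4: 0.23
Sum = 0.68.
P(Regime R5 | evidence) = 0.21 / 0.68 ≈ 0.3088.

0.3088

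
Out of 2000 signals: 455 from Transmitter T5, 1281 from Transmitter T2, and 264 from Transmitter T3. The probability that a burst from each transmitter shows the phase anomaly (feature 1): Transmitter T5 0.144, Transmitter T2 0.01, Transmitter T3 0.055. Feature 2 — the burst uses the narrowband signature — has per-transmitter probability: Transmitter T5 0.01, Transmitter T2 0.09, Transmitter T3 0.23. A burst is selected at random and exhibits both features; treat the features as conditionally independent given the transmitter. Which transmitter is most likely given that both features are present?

Transmitter T3

Unnormalized posteriors (prior × likelihood):
  Transmitter T5: 0.2275 × 0.144 × 0.01 = 0.0003276
  Transmitter T2: 0.6405 × 0.01 × 0.09 = 0.00057645
  Transmitter T3: 0.132 × 0.055 × 0.23 = 0.0016698
Normalizing constant = 0.00257385.
Largest term belongs to Transmitter T3, so Transmitter T3 is most probable.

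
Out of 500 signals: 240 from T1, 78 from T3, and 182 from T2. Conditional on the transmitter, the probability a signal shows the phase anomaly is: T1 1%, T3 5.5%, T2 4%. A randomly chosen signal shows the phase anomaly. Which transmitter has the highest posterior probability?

T2

Prior × likelihood for each hypothesis:
  T1: 0.48 × 0.01 = 0.0048
  T3: 0.156 × 0.055 = 0.00858
  T2: 0.364 × 0.04 = 0.01456
Normalizing constant = 0.02794.
Largest term belongs to T2, so T2 is most probable.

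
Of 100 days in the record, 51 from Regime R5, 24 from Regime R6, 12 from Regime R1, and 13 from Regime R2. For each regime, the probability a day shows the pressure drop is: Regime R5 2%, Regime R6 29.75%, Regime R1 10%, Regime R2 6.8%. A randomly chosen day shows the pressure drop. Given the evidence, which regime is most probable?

Regime R6

Unnormalized posteriors (prior × likelihood):
  Regime R5: 0.51 × 0.02 = 0.0102
  Regime R6: 0.24 × 0.2975 = 0.0714
  Regime R1: 0.12 × 0.1 = 0.012
  Regime R2: 0.13 × 0.068 = 0.00884
Total = 0.10244.
Largest term belongs to Regime R6, so Regime R6 is most probable.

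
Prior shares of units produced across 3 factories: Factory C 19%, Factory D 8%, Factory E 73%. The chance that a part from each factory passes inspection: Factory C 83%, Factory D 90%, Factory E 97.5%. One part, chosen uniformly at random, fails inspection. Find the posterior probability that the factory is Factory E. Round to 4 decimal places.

Taking complements, P(nonconforming | each) = Factory C 0.17, Factory D 0.1, Factory E 0.025.
Prior × likelihood for each hypothesis:
  Factory C: 0.19 × 0.17 = 0.0323
  Factory D: 0.08 × 0.1 = 0.008
  Factory E: 0.73 × 0.025 = 0.01825
Normalizing constant = 0.05855.
P(Factory E | evidence) = 0.01825 / 0.05855 ≈ 0.3117.

0.3117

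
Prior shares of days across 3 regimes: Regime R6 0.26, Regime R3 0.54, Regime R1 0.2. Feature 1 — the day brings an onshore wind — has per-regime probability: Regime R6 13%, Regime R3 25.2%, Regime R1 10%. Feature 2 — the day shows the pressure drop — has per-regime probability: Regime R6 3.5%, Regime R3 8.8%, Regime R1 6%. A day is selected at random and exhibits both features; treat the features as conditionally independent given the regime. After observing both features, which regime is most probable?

Regime R3

Prior × likelihood for each hypothesis:
  Regime R6: 0.26 × 0.13 × 0.035 = 0.001183
  Regime R3: 0.54 × 0.252 × 0.088 = 0.01197504
  Regime R1: 0.2 × 0.1 × 0.06 = 0.0012
Normalizing constant = 0.01435804.
Largest term belongs to Regime R3, so Regime R3 is most probable.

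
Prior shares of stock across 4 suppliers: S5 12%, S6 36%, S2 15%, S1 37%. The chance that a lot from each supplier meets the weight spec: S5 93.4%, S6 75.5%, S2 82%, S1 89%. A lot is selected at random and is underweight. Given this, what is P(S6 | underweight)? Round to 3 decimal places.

0.538

Taking complements, P(underweight | each) = S5 0.066, S6 0.245, S2 0.18, S1 0.11.
Unnormalized posteriors (prior × likelihood):
  S5: 0.12 × 0.066 = 0.00792
  S6: 0.36 × 0.245 = 0.0882
  S2: 0.15 × 0.18 = 0.027
  S1: 0.37 × 0.11 = 0.0407
Normalizing constant = 0.16382.
P(S6 | evidence) = 0.0882 / 0.16382 ≈ 0.538.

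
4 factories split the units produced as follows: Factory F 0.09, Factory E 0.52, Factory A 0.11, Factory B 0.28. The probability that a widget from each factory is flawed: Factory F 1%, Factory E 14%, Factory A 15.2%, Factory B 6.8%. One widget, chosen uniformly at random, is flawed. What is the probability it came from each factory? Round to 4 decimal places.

Factory F 0.0082, Factory E 0.6651, Factory A 0.1527, Factory B 0.1739

By Bayes' rule, posterior ∝ prior × likelihood:
  Factory F: 0.09 × 0.01 = 0.0009
  Factory E: 0.52 × 0.14 = 0.0728
  Factory A: 0.11 × 0.152 = 0.01672
  Factory B: 0.28 × 0.068 = 0.01904
Sum = 0.10946.
P(Factory F | flawed) = 0.0009/0.10946 ≈ 0.0082
P(Factory E | flawed) = 0.0728/0.10946 ≈ 0.6651
P(Factory A | flawed) = 0.01672/0.10946 ≈ 0.1527
P(Factory B | flawed) = 0.01904/0.10946 ≈ 0.1739
(Check: 0.0082+0.6651+0.1527+0.1739 = 0.9999.)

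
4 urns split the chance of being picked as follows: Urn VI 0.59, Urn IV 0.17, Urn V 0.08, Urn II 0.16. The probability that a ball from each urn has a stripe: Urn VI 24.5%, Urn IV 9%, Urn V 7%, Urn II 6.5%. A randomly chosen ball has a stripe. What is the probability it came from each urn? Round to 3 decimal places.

By Bayes' rule, posterior ∝ prior × likelihood:
  Urn VI: 0.59 × 0.245 = 0.14455
  Urn IV: 0.17 × 0.09 = 0.0153
  Urn V: 0.08 × 0.07 = 0.0056
  Urn II: 0.16 × 0.065 = 0.0104
Normalizing constant = 0.17585.
P(Urn VI | striped) = 0.14455/0.17585 ≈ 0.822
P(Urn IV | striped) = 0.0153/0.17585 ≈ 0.087
P(Urn V | striped) = 0.0056/0.17585 ≈ 0.032
P(Urn II | striped) = 0.0104/0.17585 ≈ 0.059

Urn VI 0.822, Urn IV 0.087, Urn V 0.032, Urn II 0.059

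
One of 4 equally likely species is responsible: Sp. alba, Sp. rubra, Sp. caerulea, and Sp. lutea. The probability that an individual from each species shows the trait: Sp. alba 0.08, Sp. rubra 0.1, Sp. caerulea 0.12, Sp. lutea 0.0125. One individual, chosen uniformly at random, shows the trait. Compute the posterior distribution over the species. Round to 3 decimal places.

With a uniform prior (1/4 each), posterior ∝ likelihood:
  Sp. alba: 0.08
  Sp. rubra: 0.1
  Sp. caerulea: 0.12
  Sp. lutea: 0.0125
Total = 0.3125.
P(Sp. alba | trait) = 0.08/0.3125 ≈ 0.256
P(Sp. rubra | trait) = 0.1/0.3125 ≈ 0.320
P(Sp. caerulea | trait) = 0.12/0.3125 ≈ 0.384
P(Sp. lutea | trait) = 0.0125/0.3125 ≈ 0.040

Sp. alba 0.256, Sp. rubra 0.320, Sp. caerulea 0.384, Sp. lutea 0.040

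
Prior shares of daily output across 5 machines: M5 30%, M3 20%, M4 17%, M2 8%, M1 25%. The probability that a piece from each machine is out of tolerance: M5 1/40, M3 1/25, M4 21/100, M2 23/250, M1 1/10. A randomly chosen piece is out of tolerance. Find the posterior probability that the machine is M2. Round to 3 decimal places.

0.088

Compute prior × likelihood for every hypothesis:
  M5: 0.3 × 0.025 = 0.0075
  M3: 0.2 × 0.04 = 0.008
  M4: 0.17 × 0.21 = 0.0357
  M2: 0.08 × 0.092 = 0.00736
  M1: 0.25 × 0.1 = 0.025
Normalizing constant = 0.08356.
P(M2 | evidence) = 0.00736 / 0.08356 ≈ 0.088.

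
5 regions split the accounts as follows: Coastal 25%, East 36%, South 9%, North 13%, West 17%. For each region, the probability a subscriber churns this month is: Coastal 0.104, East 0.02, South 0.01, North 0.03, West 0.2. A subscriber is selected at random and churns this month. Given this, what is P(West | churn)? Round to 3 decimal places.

0.472

Prior × likelihood for each hypothesis:
  Coastal: 0.25 × 0.104 = 0.026
  East: 0.36 × 0.02 = 0.0072
  South: 0.09 × 0.01 = 0.0009
  North: 0.13 × 0.03 = 0.0039
  West: 0.17 × 0.2 = 0.034
Sum = 0.072.
P(West | evidence) = 0.034 / 0.072 ≈ 0.472.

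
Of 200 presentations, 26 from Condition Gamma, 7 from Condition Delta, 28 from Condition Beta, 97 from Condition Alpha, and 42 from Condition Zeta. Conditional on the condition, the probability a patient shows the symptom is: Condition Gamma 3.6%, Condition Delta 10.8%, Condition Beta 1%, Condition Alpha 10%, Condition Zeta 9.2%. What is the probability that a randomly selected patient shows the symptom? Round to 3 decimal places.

Prior × likelihood for each hypothesis:
  Condition Gamma: 0.13 × 0.036 = 0.00468
  Condition Delta: 0.035 × 0.108 = 0.00378
  Condition Beta: 0.14 × 0.01 = 0.0014
  Condition Alpha: 0.485 × 0.1 = 0.0485
  Condition Zeta: 0.21 × 0.092 = 0.01932
P(symptomatic) = 0.00468 + 0.00378 + 0.0014 + 0.0485 + 0.01932 = 0.07768 → 0.078.

0.078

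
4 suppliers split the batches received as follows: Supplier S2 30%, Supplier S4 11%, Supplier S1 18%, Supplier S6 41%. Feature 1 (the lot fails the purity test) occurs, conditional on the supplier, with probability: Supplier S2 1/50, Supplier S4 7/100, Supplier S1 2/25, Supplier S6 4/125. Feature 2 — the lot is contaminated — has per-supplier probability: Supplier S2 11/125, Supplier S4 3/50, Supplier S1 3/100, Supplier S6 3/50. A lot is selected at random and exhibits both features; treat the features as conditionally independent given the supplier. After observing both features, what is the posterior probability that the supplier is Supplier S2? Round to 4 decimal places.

0.2390

Unnormalized posteriors (prior × likelihood):
  Supplier S2: 0.3 × 0.02 × 0.088 = 0.000528
  Supplier S4: 0.11 × 0.07 × 0.06 = 0.000462
  Supplier S1: 0.18 × 0.08 × 0.03 = 0.000432
  Supplier S6: 0.41 × 0.032 × 0.06 = 0.0007872
Total = 0.0022092.
P(Supplier S2 | evidence) = 0.000528 / 0.0022092 ≈ 0.2390.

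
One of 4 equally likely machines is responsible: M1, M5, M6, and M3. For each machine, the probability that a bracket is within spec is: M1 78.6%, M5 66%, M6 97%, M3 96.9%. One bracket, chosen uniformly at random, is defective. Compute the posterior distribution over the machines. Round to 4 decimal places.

Taking complements, P(defective | each) = M1 0.214, M5 0.34, M6 0.03, M3 0.031.
With a uniform prior (1/4 each), posterior ∝ likelihood:
  M1: 0.214
  M5: 0.34
  M6: 0.03
  M3: 0.031
Total = 0.615.
P(M1 | defective) = 0.214/0.615 ≈ 0.3480
P(M5 | defective) = 0.34/0.615 ≈ 0.5528
P(M6 | defective) = 0.03/0.615 ≈ 0.0488
P(M3 | defective) = 0.031/0.615 ≈ 0.0504

M1 0.3480, M5 0.5528, M6 0.0488, M3 0.0504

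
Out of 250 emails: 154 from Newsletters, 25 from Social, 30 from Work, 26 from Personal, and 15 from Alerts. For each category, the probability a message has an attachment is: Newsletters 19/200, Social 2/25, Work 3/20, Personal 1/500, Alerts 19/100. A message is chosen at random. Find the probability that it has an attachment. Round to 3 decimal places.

0.096

By Bayes' rule, posterior ∝ prior × likelihood:
  Newsletters: 0.616 × 0.095 = 0.05852
  Social: 0.1 × 0.08 = 0.008
  Work: 0.12 × 0.15 = 0.018
  Personal: 0.104 × 0.002 = 0.000208
  Alerts: 0.06 × 0.19 = 0.0114
P(attachment) = 0.05852 + 0.008 + 0.018 + 0.000208 + 0.0114 = 0.096128 → 0.096.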